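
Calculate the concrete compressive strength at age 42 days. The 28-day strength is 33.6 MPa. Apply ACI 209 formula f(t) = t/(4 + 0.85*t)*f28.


f(42) = 42 / (4 + 0.85 * 42) * 33.6
= 42 / 39.7 * 33.6
= 35.55 MPa

35.55


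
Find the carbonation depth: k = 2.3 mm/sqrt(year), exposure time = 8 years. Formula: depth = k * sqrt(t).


depth = k * sqrt(t)
= 2.3 * sqrt(8)
= 6.51 mm

6.51


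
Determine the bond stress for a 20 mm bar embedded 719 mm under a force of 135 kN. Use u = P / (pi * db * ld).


u = P / (pi * db * ld)
= 135 * 1000 / (pi * 20 * 719)
= 2.988 MPa

2.988


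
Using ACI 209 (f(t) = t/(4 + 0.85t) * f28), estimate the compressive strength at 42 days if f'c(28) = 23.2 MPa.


f(42) = 42 / (4 + 0.85 * 42) * 23.2
= 42 / 39.7 * 23.2
= 24.54 MPa

24.54


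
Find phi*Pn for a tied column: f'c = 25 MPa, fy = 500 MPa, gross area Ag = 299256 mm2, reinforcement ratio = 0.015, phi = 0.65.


Ast = rho * Ag = 0.015 * 299256 = 4488.84 mm2
phi*Pn = 0.65 * 0.80 * (0.85 * 25 * (299256 - 4488.84) + 500 * 4488.84) / 1000
= 4424.28 kN

4424.28


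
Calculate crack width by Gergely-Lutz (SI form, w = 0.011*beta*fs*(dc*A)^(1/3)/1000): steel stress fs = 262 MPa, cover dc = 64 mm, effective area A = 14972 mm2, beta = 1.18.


w = 0.011 * beta * fs * (dc * A)^(1/3) / 1000
= 0.011 * 1.18 * 262 * (64 * 14972)^(1/3) / 1000
= 0.335 mm

0.335


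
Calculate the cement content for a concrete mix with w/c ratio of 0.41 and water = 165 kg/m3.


Cement = water / (w/c)
= 165 / 0.41
= 402.4 kg/m3

402.4


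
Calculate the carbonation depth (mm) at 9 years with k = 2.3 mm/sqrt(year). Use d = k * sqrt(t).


depth = k * sqrt(t)
= 2.3 * sqrt(9)
= 6.9 mm

6.9


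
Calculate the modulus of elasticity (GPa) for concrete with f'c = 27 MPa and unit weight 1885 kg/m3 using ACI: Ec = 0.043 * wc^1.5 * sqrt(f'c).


Ec = 0.043 * 1885^1.5 * sqrt(27) / 1000
= 18.29 GPa

18.29


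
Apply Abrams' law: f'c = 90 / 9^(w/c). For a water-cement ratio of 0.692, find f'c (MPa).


f'c = 90 / 9^0.692
= 90 / 4.574
= 19.67 MPa

19.67


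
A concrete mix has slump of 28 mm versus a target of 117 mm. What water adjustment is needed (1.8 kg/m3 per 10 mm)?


Difference = 117 - 28 = 89 mm
Water adjustment = 89 * 1.8 / 10 = 16.0 kg/m3

16.0


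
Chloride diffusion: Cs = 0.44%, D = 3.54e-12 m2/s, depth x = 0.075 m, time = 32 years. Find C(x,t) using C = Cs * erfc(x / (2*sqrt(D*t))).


t_seconds = 32 * 365.25 * 24 * 3600 = 1009843200.0 s
arg = 0.075 / (2 * sqrt(3.54e-12 * 1009843200.0))
= 0.6272
erfc(0.6272) = 0.3751
C = 0.44 * 0.3751 = 0.165%

0.165


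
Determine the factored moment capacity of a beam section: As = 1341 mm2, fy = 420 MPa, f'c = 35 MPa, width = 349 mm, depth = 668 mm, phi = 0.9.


a = As * fy / (0.85 * f'c * b)
= 1341 * 420 / (0.85 * 35 * 349)
= 54.2457 mm
Mn = As * fy * (d - a/2) / 10^6
= 360.9548 kN-m
phi*Mn = 0.9 * 360.9548 = 324.86 kN-m

324.86


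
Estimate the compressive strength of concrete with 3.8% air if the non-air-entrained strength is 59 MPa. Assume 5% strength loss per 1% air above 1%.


Strength loss = (3.8 - 1) * 5 = 14.0%
f'c = 59 * (1 - 14.0/100)
= 50.74 MPa

50.74


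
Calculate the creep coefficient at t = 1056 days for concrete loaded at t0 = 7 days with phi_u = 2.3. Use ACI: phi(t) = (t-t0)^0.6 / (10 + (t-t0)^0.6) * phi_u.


dt = 1056 - 7 = 1049
phi = 1049^0.6 / (10 + 1049^0.6) * 2.3
= 1.993

1.993


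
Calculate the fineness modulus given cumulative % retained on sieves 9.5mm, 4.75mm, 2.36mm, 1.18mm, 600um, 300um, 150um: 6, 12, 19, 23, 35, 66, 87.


FM = sum(cumulative % retained) / 100
= 248 / 100
= 2.48

2.48


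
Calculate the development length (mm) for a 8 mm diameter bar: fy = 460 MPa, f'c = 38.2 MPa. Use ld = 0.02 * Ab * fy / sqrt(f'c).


Ab = pi * 8^2 / 4 = 50.265 mm2
ld = 0.02 * 50.265 * 460 / sqrt(38.2)
= 74.8 mm

74.8


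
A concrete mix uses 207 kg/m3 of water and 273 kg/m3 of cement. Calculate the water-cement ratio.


w/c = water / cement
w/c = 207 / 273 = 0.758

0.758


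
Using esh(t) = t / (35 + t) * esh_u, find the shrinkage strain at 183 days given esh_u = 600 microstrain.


esh(183) = 183 / (35 + 183) * 600
= 183 / 218 * 600
= 503.7 microstrain

503.7


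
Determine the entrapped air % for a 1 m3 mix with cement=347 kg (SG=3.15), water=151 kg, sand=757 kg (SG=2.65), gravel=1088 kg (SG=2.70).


Vol cement = 347 / (3.15 * 1000) = 0.110159 m3
Vol water = 151 / 1000 = 0.151 m3
Vol sand = 757 / (2.65 * 1000) = 0.28566 m3
Vol gravel = 1088 / (2.70 * 1000) = 0.402963 m3
Total solid + water volume = 0.949782 m3
Air = (1 - 0.949782) * 100 = 5.02%

5.02


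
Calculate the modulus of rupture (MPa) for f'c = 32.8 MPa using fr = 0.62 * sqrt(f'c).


fr = 0.62 * sqrt(32.8)
= 3.551 MPa

3.551


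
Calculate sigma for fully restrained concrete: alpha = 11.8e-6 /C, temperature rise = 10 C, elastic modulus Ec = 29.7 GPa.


sigma = alpha * dT * Ec
= 11.8e-6 * 10 * 29.7 * 1000
= 3.505 MPa

3.505


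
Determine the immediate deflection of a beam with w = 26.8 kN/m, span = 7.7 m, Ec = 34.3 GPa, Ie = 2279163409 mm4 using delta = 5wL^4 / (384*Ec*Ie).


Convert: L = 7.7 m = 7700 mm, Ec = 34.3 GPa = 34300 MPa
delta = 5 * 26.8 * 7700^4 / (384 * 34300 * 2279163409)
= 15.69 mm

15.69


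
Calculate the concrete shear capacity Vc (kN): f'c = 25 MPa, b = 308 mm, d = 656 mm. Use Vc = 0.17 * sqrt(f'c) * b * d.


Vc = 0.17 * sqrt(25) * 308 * 656 / 1000
= 171.74 kN

171.74


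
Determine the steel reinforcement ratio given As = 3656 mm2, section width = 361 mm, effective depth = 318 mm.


rho = As / (b * d)
= 3656 / (361 * 318)
= 0.0318

0.0318


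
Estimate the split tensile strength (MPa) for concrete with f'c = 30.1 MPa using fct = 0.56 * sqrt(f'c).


fct = 0.56 * sqrt(30.1)
= 0.56 * 5.486
= 3.072 MPa

3.072


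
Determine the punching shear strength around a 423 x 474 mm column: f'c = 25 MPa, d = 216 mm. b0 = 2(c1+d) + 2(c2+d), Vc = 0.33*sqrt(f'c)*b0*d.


b0 = 2*(423 + 216) + 2*(474 + 216) = 2658 mm
Vc = 0.33 * sqrt(25) * 2658 * 216 / 1000
= 947.31 kN

947.31


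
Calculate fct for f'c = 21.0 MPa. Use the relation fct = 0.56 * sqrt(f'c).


fct = 0.56 * sqrt(21.0)
= 0.56 * 4.583
= 2.566 MPa

2.566


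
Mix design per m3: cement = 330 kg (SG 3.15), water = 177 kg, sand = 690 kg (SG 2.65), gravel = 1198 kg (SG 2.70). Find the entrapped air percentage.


Vol cement = 330 / (3.15 * 1000) = 0.104762 m3
Vol water = 177 / 1000 = 0.177 m3
Vol sand = 690 / (2.65 * 1000) = 0.260377 m3
Vol gravel = 1198 / (2.70 * 1000) = 0.443704 m3
Total solid + water volume = 0.985843 m3
Air = (1 - 0.985843) * 100 = 1.42%

1.42


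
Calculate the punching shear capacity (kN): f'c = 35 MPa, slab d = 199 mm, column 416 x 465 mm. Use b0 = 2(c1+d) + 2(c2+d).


b0 = 2*(416 + 199) + 2*(465 + 199) = 2558 mm
Vc = 0.33 * sqrt(35) * 2558 * 199 / 1000
= 993.81 kN

993.81


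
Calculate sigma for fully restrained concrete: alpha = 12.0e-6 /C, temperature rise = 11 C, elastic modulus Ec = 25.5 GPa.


sigma = alpha * dT * Ec
= 12.0e-6 * 11 * 25.5 * 1000
= 3.366 MPa

3.366


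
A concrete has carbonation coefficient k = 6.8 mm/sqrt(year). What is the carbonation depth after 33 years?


depth = k * sqrt(t)
= 6.8 * sqrt(33)
= 39.06 mm

39.06


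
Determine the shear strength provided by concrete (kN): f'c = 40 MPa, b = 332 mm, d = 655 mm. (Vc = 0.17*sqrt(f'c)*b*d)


Vc = 0.17 * sqrt(40) * 332 * 655 / 1000
= 233.81 kN

233.81


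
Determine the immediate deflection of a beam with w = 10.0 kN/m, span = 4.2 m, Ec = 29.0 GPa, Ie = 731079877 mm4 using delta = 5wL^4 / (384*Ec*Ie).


Convert: L = 4.2 m = 4200 mm, Ec = 29.0 GPa = 29000 MPa
delta = 5 * 10.0 * 4200^4 / (384 * 29000 * 731079877)
= 1.91 mm

1.91


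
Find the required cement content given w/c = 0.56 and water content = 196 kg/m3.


Cement = water / (w/c)
= 196 / 0.56
= 350.0 kg/m3

350.0


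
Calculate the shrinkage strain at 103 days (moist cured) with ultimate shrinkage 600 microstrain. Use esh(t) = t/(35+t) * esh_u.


esh(103) = 103 / (35 + 103) * 600
= 103 / 138 * 600
= 447.8 microstrain

447.8


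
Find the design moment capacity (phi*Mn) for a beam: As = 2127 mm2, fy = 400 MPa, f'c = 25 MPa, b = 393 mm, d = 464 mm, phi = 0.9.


a = As * fy / (0.85 * f'c * b)
= 2127 * 400 / (0.85 * 25 * 393)
= 101.877 mm
Mn = As * fy * (d - a/2) / 10^6
= 351.4327 kN-m
phi*Mn = 0.9 * 351.4327 = 316.29 kN-m

316.29


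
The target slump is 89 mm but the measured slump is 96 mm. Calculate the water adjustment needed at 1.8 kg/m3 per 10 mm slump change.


Difference = 89 - 96 = -7 mm
Water adjustment = -7 * 1.8 / 10 = -1.3 kg/m3

-1.3


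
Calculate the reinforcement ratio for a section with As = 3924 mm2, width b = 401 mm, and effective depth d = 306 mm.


rho = As / (b * d)
= 3924 / (401 * 306)
= 0.032

0.032


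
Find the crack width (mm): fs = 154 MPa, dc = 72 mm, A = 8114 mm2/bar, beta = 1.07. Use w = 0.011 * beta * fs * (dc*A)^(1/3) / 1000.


w = 0.011 * beta * fs * (dc * A)^(1/3) / 1000
= 0.011 * 1.07 * 154 * (72 * 8114)^(1/3) / 1000
= 0.152 mm

0.152


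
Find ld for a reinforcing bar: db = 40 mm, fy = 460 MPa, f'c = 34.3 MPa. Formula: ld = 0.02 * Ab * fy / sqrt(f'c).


Ab = pi * 40^2 / 4 = 1256.637 mm2
ld = 0.02 * 1256.637 * 460 / sqrt(34.3)
= 1974.0 mm

1974.0


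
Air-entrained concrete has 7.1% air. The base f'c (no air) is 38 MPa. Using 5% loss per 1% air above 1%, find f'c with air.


Strength loss = (7.1 - 1) * 5 = 30.5%
f'c = 38 * (1 - 30.5/100)
= 26.41 MPa

26.41


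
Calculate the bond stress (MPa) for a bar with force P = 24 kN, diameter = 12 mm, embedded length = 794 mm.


u = P / (pi * db * ld)
= 24 * 1000 / (pi * 12 * 794)
= 0.802 MPa

0.802


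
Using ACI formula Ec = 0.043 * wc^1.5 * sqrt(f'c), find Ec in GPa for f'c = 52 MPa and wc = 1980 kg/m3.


Ec = 0.043 * 1980^1.5 * sqrt(52) / 1000
= 27.32 GPa

27.32


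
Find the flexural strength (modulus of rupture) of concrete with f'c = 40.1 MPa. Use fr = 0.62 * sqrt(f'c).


fr = 0.62 * sqrt(40.1)
= 3.926 MPa

3.926


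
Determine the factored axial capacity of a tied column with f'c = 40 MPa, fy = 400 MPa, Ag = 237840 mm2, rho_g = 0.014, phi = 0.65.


Ast = rho * Ag = 0.014 * 237840 = 3329.76 mm2
phi*Pn = 0.65 * 0.80 * (0.85 * 40 * (237840 - 3329.76) + 400 * 3329.76) / 1000
= 4838.73 kN

4838.73


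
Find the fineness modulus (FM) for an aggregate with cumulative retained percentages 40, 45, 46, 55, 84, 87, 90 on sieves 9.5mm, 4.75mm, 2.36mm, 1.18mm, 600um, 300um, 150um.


FM = sum(cumulative % retained) / 100
= 447 / 100
= 4.47

4.47


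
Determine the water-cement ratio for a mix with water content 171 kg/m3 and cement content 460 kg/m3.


w/c = water / cement
w/c = 171 / 460 = 0.372

0.372


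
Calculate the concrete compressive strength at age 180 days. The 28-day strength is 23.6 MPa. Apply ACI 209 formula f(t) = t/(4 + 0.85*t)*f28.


f(180) = 180 / (4 + 0.85 * 180) * 23.6
= 180 / 157.0 * 23.6
= 27.06 MPa

27.06


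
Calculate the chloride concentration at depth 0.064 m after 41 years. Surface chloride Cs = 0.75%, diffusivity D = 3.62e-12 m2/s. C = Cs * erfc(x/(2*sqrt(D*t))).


t_seconds = 41 * 365.25 * 24 * 3600 = 1293861600.0 s
arg = 0.064 / (2 * sqrt(3.62e-12 * 1293861600.0))
= 0.4676
erfc(0.4676) = 0.5085
C = 0.75 * 0.5085 = 0.3813%

0.3813


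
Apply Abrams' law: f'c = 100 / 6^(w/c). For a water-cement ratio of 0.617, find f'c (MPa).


f'c = 100 / 6^0.617
= 100 / 3.021
= 33.1 MPa

33.1


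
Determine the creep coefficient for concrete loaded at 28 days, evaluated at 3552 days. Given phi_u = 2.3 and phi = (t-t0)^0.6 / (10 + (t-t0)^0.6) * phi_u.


dt = 3552 - 28 = 3524
phi = 3524^0.6 / (10 + 3524^0.6) * 2.3
= 2.141

2.141


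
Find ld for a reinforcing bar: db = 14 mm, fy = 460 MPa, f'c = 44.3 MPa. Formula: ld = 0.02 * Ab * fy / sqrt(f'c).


Ab = pi * 14^2 / 4 = 153.938 mm2
ld = 0.02 * 153.938 * 460 / sqrt(44.3)
= 212.8 mm

212.8


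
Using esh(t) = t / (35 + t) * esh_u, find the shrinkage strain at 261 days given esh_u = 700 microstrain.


esh(261) = 261 / (35 + 261) * 700
= 261 / 296 * 700
= 617.2 microstrain

617.2


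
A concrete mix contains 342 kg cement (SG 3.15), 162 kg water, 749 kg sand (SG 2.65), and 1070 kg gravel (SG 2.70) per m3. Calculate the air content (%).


Vol cement = 342 / (3.15 * 1000) = 0.108571 m3
Vol water = 162 / 1000 = 0.162 m3
Vol sand = 749 / (2.65 * 1000) = 0.282642 m3
Vol gravel = 1070 / (2.70 * 1000) = 0.396296 m3
Total solid + water volume = 0.949509 m3
Air = (1 - 0.949509) * 100 = 5.05%

5.05


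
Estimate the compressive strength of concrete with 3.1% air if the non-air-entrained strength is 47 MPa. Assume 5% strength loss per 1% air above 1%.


Strength loss = (3.1 - 1) * 5 = 10.5%
f'c = 47 * (1 - 10.5/100)
= 42.06 MPa

42.06


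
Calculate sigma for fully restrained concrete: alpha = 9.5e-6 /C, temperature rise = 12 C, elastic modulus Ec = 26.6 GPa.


sigma = alpha * dT * Ec
= 9.5e-6 * 12 * 26.6 * 1000
= 3.032 MPa

3.032


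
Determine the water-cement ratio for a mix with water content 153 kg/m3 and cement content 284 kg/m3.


w/c = water / cement
w/c = 153 / 284 = 0.539

0.539


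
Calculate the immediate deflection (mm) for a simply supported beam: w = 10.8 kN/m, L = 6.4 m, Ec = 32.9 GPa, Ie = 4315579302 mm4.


Convert: L = 6.4 m = 6400 mm, Ec = 32.9 GPa = 32900 MPa
delta = 5 * 10.8 * 6400^4 / (384 * 32900 * 4315579302)
= 1.66 mm

1.66


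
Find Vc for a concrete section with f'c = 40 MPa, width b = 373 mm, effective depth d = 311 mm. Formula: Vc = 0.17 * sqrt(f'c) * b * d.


Vc = 0.17 * sqrt(40) * 373 * 311 / 1000
= 124.72 kN

124.72


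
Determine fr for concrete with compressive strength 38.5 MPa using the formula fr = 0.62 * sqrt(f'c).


fr = 0.62 * sqrt(38.5)
= 3.847 MPa

3.847


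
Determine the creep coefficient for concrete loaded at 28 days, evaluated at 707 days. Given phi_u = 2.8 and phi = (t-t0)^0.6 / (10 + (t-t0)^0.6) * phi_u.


dt = 707 - 28 = 679
phi = 679^0.6 / (10 + 679^0.6) * 2.8
= 2.333

2.333


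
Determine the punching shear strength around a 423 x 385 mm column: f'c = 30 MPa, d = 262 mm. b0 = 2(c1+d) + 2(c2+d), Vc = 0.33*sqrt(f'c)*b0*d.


b0 = 2*(423 + 262) + 2*(385 + 262) = 2664 mm
Vc = 0.33 * sqrt(30) * 2664 * 262 / 1000
= 1261.57 kN

1261.57


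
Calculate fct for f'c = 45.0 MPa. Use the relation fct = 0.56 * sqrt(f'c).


fct = 0.56 * sqrt(45.0)
= 0.56 * 6.708
= 3.757 MPa

3.757


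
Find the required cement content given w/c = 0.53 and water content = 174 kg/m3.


Cement = water / (w/c)
= 174 / 0.53
= 328.3 kg/m3

328.3


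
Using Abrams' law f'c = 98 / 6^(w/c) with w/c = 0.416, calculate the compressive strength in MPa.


f'c = 98 / 6^0.416
= 98 / 2.107
= 46.51 MPa

46.51


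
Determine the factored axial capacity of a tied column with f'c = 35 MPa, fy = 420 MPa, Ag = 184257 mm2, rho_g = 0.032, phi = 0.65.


Ast = rho * Ag = 0.032 * 184257 = 5896.224 mm2
phi*Pn = 0.65 * 0.80 * (0.85 * 35 * (184257 - 5896.224) + 420 * 5896.224) / 1000
= 4046.98 kN

4046.98


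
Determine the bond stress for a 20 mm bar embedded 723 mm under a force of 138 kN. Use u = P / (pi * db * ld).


u = P / (pi * db * ld)
= 138 * 1000 / (pi * 20 * 723)
= 3.038 MPa

3.038


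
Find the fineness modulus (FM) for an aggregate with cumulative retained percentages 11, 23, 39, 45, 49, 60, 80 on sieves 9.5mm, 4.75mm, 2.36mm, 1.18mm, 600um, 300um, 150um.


FM = sum(cumulative % retained) / 100
= 307 / 100
= 3.07

3.07


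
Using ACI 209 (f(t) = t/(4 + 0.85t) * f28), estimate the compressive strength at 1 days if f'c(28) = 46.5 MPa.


f(1) = 1 / (4 + 0.85 * 1) * 46.5
= 1 / 4.85 * 46.5
= 9.59 MPa

9.59


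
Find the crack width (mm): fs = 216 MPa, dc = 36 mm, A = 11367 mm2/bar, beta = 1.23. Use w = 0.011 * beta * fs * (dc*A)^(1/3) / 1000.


w = 0.011 * beta * fs * (dc * A)^(1/3) / 1000
= 0.011 * 1.23 * 216 * (36 * 11367)^(1/3) / 1000
= 0.217 mm

0.217


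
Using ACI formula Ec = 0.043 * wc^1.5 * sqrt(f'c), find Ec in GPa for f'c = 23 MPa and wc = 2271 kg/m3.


Ec = 0.043 * 2271^1.5 * sqrt(23) / 1000
= 22.32 GPa

22.32


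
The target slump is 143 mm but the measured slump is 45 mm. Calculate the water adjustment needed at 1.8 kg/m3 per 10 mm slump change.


Difference = 143 - 45 = 98 mm
Water adjustment = 98 * 1.8 / 10 = 17.6 kg/m3

17.6


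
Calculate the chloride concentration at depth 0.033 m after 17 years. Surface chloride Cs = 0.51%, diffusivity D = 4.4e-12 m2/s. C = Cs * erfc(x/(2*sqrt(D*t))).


t_seconds = 17 * 365.25 * 24 * 3600 = 536479200.0 s
arg = 0.033 / (2 * sqrt(4.4e-12 * 536479200.0))
= 0.3396
erfc(0.3396) = 0.631
C = 0.51 * 0.631 = 0.3218%

0.3218


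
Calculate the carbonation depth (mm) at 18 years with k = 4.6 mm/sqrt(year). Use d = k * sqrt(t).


depth = k * sqrt(t)
= 4.6 * sqrt(18)
= 19.52 mm

19.52


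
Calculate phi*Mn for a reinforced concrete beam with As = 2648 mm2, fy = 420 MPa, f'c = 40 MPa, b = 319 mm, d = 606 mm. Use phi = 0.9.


a = As * fy / (0.85 * f'c * b)
= 2648 * 420 / (0.85 * 40 * 319)
= 102.541 mm
Mn = As * fy * (d - a/2) / 10^6
= 616.9479 kN-m
phi*Mn = 0.9 * 616.9479 = 555.25 kN-m

555.25


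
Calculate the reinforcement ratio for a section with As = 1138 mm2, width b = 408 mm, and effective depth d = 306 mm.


rho = As / (b * d)
= 1138 / (408 * 306)
= 0.0091

0.0091


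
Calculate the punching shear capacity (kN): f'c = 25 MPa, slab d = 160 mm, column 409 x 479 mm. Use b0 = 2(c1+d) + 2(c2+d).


b0 = 2*(409 + 160) + 2*(479 + 160) = 2416 mm
Vc = 0.33 * sqrt(25) * 2416 * 160 / 1000
= 637.82 kN

637.82


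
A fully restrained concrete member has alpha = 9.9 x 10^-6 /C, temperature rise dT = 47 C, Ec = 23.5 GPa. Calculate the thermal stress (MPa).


sigma = alpha * dT * Ec
= 9.9e-6 * 47 * 23.5 * 1000
= 10.935 MPa

10.935


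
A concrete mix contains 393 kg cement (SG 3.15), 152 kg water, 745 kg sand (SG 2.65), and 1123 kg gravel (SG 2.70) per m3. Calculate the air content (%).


Vol cement = 393 / (3.15 * 1000) = 0.124762 m3
Vol water = 152 / 1000 = 0.152 m3
Vol sand = 745 / (2.65 * 1000) = 0.281132 m3
Vol gravel = 1123 / (2.70 * 1000) = 0.415926 m3
Total solid + water volume = 0.97382 m3
Air = (1 - 0.97382) * 100 = 2.62%

2.62


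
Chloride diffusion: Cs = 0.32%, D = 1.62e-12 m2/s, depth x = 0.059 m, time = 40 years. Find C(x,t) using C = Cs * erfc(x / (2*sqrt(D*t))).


t_seconds = 40 * 365.25 * 24 * 3600 = 1262304000.0 s
arg = 0.059 / (2 * sqrt(1.62e-12 * 1262304000.0))
= 0.6524
erfc(0.6524) = 0.3562
C = 0.32 * 0.3562 = 0.114%

0.114


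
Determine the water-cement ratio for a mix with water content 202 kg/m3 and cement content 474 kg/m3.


w/c = water / cement
w/c = 202 / 474 = 0.426

0.426


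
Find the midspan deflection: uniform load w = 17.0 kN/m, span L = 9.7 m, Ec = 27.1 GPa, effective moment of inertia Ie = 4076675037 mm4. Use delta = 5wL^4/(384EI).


Convert: L = 9.7 m = 9700 mm, Ec = 27.1 GPa = 27100 MPa
delta = 5 * 17.0 * 9700^4 / (384 * 27100 * 4076675037)
= 17.74 mm

17.74


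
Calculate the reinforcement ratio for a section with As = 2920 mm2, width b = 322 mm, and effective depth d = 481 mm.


rho = As / (b * d)
= 2920 / (322 * 481)
= 0.0189

0.0189


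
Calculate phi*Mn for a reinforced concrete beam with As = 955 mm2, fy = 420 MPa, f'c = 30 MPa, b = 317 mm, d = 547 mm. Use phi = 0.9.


a = As * fy / (0.85 * f'c * b)
= 955 * 420 / (0.85 * 30 * 317)
= 49.6196 mm
Mn = As * fy * (d - a/2) / 10^6
= 209.4505 kN-m
phi*Mn = 0.9 * 209.4505 = 188.51 kN-m

188.51


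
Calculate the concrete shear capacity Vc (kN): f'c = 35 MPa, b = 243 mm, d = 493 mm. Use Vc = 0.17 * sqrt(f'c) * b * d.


Vc = 0.17 * sqrt(35) * 243 * 493 / 1000
= 120.49 kN

120.49


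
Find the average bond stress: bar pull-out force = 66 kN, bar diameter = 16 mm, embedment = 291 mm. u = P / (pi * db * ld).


u = P / (pi * db * ld)
= 66 * 1000 / (pi * 16 * 291)
= 4.512 MPa

4.512


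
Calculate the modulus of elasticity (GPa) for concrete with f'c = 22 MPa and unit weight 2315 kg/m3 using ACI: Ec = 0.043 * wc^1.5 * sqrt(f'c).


Ec = 0.043 * 2315^1.5 * sqrt(22) / 1000
= 22.46 GPa

22.46


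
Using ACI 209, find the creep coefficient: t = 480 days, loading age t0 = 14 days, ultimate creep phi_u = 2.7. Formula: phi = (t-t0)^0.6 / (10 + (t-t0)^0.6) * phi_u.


dt = 480 - 14 = 466
phi = 466^0.6 / (10 + 466^0.6) * 2.7
= 2.159

2.159


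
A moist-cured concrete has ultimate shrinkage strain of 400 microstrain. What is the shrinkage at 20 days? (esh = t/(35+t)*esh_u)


esh(20) = 20 / (35 + 20) * 400
= 20 / 55 * 400
= 145.5 microstrain

145.5


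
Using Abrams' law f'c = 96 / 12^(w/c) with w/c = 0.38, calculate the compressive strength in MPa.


f'c = 96 / 12^0.38
= 96 / 2.571
= 37.34 MPa

37.34


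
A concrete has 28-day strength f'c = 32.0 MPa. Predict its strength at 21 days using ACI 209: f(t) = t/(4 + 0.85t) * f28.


f(21) = 21 / (4 + 0.85 * 21) * 32.0
= 21 / 21.85 * 32.0
= 30.76 MPa

30.76


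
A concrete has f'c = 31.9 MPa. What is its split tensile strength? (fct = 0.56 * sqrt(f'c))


fct = 0.56 * sqrt(31.9)
= 0.56 * 5.648
= 3.163 MPa

3.163


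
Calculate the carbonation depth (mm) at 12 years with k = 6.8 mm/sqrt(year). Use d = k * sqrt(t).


depth = k * sqrt(t)
= 6.8 * sqrt(12)
= 23.56 mm

23.56


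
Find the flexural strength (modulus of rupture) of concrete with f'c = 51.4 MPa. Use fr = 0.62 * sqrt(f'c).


fr = 0.62 * sqrt(51.4)
= 4.445 MPa

4.445


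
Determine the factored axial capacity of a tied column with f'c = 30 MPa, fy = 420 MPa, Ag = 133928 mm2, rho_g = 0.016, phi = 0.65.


Ast = rho * Ag = 0.016 * 133928 = 2142.848 mm2
phi*Pn = 0.65 * 0.80 * (0.85 * 30 * (133928 - 2142.848) + 420 * 2142.848) / 1000
= 2215.47 kN

2215.47


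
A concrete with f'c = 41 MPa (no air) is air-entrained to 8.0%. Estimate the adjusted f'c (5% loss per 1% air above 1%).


Strength loss = (8.0 - 1) * 5 = 35.0%
f'c = 41 * (1 - 35.0/100)
= 26.65 MPa

26.65


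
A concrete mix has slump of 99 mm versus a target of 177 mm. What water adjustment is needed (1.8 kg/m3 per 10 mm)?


Difference = 177 - 99 = 78 mm
Water adjustment = 78 * 1.8 / 10 = 14.0 kg/m3

14.0


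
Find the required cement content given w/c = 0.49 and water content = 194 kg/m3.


Cement = water / (w/c)
= 194 / 0.49
= 395.9 kg/m3

395.9


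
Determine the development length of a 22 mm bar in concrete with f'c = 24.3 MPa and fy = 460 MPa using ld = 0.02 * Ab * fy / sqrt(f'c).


Ab = pi * 22^2 / 4 = 380.133 mm2
ld = 0.02 * 380.133 * 460 / sqrt(24.3)
= 709.4 mm

709.4


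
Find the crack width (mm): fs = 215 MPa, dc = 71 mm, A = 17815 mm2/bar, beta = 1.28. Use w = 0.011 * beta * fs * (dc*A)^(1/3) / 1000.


w = 0.011 * beta * fs * (dc * A)^(1/3) / 1000
= 0.011 * 1.28 * 215 * (71 * 17815)^(1/3) / 1000
= 0.327 mm

0.327


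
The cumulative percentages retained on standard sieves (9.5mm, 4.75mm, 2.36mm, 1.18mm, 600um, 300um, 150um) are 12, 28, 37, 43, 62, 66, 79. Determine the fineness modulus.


FM = sum(cumulative % retained) / 100
= 327 / 100
= 3.27

3.27


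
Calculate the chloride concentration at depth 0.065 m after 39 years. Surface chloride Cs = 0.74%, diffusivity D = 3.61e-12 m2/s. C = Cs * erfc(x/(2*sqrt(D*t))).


t_seconds = 39 * 365.25 * 24 * 3600 = 1230746400.0 s
arg = 0.065 / (2 * sqrt(3.61e-12 * 1230746400.0))
= 0.4876
erfc(0.4876) = 0.4905
C = 0.74 * 0.4905 = 0.363%

0.363


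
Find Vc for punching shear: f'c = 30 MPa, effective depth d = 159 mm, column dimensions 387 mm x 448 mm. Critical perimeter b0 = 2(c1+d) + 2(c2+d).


b0 = 2*(387 + 159) + 2*(448 + 159) = 2306 mm
Vc = 0.33 * sqrt(30) * 2306 * 159 / 1000
= 662.72 kN

662.72


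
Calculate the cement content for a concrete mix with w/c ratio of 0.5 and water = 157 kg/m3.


Cement = water / (w/c)
= 157 / 0.5
= 314.0 kg/m3

314.0


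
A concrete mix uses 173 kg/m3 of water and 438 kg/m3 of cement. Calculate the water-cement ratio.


w/c = water / cement
w/c = 173 / 438 = 0.395

0.395


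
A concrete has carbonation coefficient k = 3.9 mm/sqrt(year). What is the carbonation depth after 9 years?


depth = k * sqrt(t)
= 3.9 * sqrt(9)
= 11.7 mm

11.7


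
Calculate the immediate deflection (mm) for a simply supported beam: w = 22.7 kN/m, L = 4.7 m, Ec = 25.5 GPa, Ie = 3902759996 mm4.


Convert: L = 4.7 m = 4700 mm, Ec = 25.5 GPa = 25500 MPa
delta = 5 * 22.7 * 4700^4 / (384 * 25500 * 3902759996)
= 1.45 mm

1.45


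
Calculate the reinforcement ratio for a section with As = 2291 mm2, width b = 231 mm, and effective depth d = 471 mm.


rho = As / (b * d)
= 2291 / (231 * 471)
= 0.0211

0.0211


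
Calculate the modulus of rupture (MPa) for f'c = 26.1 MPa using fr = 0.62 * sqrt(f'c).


fr = 0.62 * sqrt(26.1)
= 3.167 MPa

3.167


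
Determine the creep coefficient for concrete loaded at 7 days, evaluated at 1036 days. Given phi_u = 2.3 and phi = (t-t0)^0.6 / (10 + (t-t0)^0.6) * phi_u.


dt = 1036 - 7 = 1029
phi = 1029^0.6 / (10 + 1029^0.6) * 2.3
= 1.99

1.99


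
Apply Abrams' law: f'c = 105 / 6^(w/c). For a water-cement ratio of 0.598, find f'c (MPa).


f'c = 105 / 6^0.598
= 105 / 2.92
= 35.96 MPa

35.96


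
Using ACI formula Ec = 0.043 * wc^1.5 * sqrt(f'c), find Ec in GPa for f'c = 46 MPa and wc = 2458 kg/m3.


Ec = 0.043 * 2458^1.5 * sqrt(46) / 1000
= 35.54 GPa

35.54


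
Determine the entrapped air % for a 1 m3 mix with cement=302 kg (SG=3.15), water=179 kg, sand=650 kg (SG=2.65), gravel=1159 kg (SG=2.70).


Vol cement = 302 / (3.15 * 1000) = 0.095873 m3
Vol water = 179 / 1000 = 0.179 m3
Vol sand = 650 / (2.65 * 1000) = 0.245283 m3
Vol gravel = 1159 / (2.70 * 1000) = 0.429259 m3
Total solid + water volume = 0.949415 m3
Air = (1 - 0.949415) * 100 = 5.06%

5.06


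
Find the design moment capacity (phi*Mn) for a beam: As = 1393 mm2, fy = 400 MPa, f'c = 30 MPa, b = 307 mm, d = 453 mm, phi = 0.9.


a = As * fy / (0.85 * f'c * b)
= 1393 * 400 / (0.85 * 30 * 307)
= 71.1758 mm
Mn = As * fy * (d - a/2) / 10^6
= 232.582 kN-m
phi*Mn = 0.9 * 232.582 = 209.32 kN-m

209.32


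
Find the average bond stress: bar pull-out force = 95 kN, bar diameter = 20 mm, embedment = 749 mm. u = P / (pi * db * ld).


u = P / (pi * db * ld)
= 95 * 1000 / (pi * 20 * 749)
= 2.019 MPa

2.019


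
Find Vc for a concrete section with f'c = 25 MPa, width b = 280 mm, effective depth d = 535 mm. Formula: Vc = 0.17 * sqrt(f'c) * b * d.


Vc = 0.17 * sqrt(25) * 280 * 535 / 1000
= 127.33 kN

127.33


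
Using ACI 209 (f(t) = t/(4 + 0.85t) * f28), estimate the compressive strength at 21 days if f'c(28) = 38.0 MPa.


f(21) = 21 / (4 + 0.85 * 21) * 38.0
= 21 / 21.85 * 38.0
= 36.52 MPa

36.52


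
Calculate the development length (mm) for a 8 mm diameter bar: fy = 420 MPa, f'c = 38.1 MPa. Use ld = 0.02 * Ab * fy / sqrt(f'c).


Ab = pi * 8^2 / 4 = 50.265 mm2
ld = 0.02 * 50.265 * 420 / sqrt(38.1)
= 68.4 mm

68.4


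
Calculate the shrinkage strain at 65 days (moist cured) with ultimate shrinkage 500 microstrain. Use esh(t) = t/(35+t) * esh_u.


esh(65) = 65 / (35 + 65) * 500
= 65 / 100 * 500
= 325.0 microstrain

325.0


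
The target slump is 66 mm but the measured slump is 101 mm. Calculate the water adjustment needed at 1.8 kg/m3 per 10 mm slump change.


Difference = 66 - 101 = -35 mm
Water adjustment = -35 * 1.8 / 10 = -6.3 kg/m3

-6.3


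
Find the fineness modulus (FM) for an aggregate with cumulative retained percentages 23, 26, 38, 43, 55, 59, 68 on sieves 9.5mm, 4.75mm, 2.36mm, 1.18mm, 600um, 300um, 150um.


FM = sum(cumulative % retained) / 100
= 312 / 100
= 3.12

3.12


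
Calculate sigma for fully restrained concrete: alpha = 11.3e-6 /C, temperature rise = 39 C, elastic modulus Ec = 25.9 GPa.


sigma = alpha * dT * Ec
= 11.3e-6 * 39 * 25.9 * 1000
= 11.414 MPa

11.414


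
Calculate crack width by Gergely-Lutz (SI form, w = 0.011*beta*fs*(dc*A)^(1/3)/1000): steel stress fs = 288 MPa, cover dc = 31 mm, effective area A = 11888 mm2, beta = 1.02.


w = 0.011 * beta * fs * (dc * A)^(1/3) / 1000
= 0.011 * 1.02 * 288 * (31 * 11888)^(1/3) / 1000
= 0.232 mm

0.232


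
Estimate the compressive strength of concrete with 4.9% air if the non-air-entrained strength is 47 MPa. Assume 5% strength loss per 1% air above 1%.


Strength loss = (4.9 - 1) * 5 = 19.5%
f'c = 47 * (1 - 19.5/100)
= 37.83 MPa

37.83


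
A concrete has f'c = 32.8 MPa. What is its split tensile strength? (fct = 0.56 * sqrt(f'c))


fct = 0.56 * sqrt(32.8)
= 0.56 * 5.727
= 3.207 MPa

3.207


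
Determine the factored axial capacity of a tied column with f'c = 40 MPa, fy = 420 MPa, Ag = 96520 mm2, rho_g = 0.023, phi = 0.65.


Ast = rho * Ag = 0.023 * 96520 = 2219.96 mm2
phi*Pn = 0.65 * 0.80 * (0.85 * 40 * (96520 - 2219.96) + 420 * 2219.96) / 1000
= 2152.06 kN

2152.06


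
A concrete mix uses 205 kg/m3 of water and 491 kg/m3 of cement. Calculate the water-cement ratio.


w/c = water / cement
w/c = 205 / 491 = 0.418

0.418


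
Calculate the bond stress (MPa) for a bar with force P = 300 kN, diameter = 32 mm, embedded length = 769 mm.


u = P / (pi * db * ld)
= 300 * 1000 / (pi * 32 * 769)
= 3.881 MPa

3.881


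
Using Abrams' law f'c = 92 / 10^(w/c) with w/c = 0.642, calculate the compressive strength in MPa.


f'c = 92 / 10^0.642
= 92 / 4.385
= 20.98 MPa

20.98


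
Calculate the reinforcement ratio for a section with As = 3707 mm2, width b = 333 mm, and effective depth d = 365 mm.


rho = As / (b * d)
= 3707 / (333 * 365)
= 0.0305

0.0305


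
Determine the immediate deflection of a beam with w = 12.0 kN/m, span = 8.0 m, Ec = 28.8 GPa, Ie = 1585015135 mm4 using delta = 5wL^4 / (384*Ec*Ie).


Convert: L = 8.0 m = 8000 mm, Ec = 28.8 GPa = 28800 MPa
delta = 5 * 12.0 * 8000^4 / (384 * 28800 * 1585015135)
= 14.02 mm

14.02


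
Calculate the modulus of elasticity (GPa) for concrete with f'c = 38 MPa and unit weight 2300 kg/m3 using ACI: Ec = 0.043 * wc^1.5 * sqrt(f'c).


Ec = 0.043 * 2300^1.5 * sqrt(38) / 1000
= 29.24 GPa

29.24


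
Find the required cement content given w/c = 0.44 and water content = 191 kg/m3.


Cement = water / (w/c)
= 191 / 0.44
= 434.1 kg/m3

434.1


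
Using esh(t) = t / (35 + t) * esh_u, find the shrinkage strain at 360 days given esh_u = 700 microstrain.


esh(360) = 360 / (35 + 360) * 700
= 360 / 395 * 700
= 638.0 microstrain

638.0


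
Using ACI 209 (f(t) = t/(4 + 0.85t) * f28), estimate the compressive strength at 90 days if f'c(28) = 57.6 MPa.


f(90) = 90 / (4 + 0.85 * 90) * 57.6
= 90 / 80.5 * 57.6
= 64.4 MPa

64.4


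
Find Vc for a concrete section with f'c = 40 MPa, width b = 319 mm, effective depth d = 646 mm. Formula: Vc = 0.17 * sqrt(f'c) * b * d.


Vc = 0.17 * sqrt(40) * 319 * 646 / 1000
= 221.57 kN

221.57


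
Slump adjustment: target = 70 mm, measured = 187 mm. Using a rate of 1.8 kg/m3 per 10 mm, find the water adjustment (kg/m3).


Difference = 70 - 187 = -117 mm
Water adjustment = -117 * 1.8 / 10 = -21.1 kg/m3

-21.1


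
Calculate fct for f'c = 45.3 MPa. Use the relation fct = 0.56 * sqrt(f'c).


fct = 0.56 * sqrt(45.3)
= 0.56 * 6.731
= 3.769 MPa

3.769


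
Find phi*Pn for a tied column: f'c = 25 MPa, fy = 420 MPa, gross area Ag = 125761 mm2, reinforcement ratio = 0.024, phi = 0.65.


Ast = rho * Ag = 0.024 * 125761 = 3018.264 mm2
phi*Pn = 0.65 * 0.80 * (0.85 * 25 * (125761 - 3018.264) + 420 * 3018.264) / 1000
= 2015.5 kN

2015.5


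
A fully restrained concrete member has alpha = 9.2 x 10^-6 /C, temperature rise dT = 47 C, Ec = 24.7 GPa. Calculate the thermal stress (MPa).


sigma = alpha * dT * Ec
= 9.2e-6 * 47 * 24.7 * 1000
= 10.68 MPa

10.68


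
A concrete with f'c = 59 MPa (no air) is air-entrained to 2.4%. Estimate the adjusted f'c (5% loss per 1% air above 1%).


Strength loss = (2.4 - 1) * 5 = 7.0%
f'c = 59 * (1 - 7.0/100)
= 54.87 MPa

54.87


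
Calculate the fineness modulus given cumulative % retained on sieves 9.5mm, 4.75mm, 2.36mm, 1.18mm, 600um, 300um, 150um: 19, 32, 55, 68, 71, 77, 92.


FM = sum(cumulative % retained) / 100
= 414 / 100
= 4.14

4.14


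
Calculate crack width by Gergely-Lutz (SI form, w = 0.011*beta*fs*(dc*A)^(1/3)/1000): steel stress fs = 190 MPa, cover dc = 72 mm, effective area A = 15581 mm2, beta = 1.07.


w = 0.011 * beta * fs * (dc * A)^(1/3) / 1000
= 0.011 * 1.07 * 190 * (72 * 15581)^(1/3) / 1000
= 0.232 mm

0.232


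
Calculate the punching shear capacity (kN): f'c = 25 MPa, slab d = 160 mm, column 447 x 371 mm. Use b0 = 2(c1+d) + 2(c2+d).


b0 = 2*(447 + 160) + 2*(371 + 160) = 2276 mm
Vc = 0.33 * sqrt(25) * 2276 * 160 / 1000
= 600.86 kN

600.86


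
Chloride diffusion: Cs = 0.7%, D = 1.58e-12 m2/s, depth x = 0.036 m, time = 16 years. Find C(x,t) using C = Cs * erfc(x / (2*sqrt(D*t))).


t_seconds = 16 * 365.25 * 24 * 3600 = 504921600.0 s
arg = 0.036 / (2 * sqrt(1.58e-12 * 504921600.0))
= 0.6373
erfc(0.6373) = 0.3675
C = 0.7 * 0.3675 = 0.2572%

0.2572


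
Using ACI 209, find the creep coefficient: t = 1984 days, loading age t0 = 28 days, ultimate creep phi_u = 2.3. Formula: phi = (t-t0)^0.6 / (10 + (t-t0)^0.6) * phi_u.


dt = 1984 - 28 = 1956
phi = 1956^0.6 / (10 + 1956^0.6) * 2.3
= 2.08

2.08


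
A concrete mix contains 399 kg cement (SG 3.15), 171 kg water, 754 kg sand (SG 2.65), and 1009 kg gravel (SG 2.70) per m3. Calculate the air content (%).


Vol cement = 399 / (3.15 * 1000) = 0.126667 m3
Vol water = 171 / 1000 = 0.171 m3
Vol sand = 754 / (2.65 * 1000) = 0.284528 m3
Vol gravel = 1009 / (2.70 * 1000) = 0.373704 m3
Total solid + water volume = 0.955899 m3
Air = (1 - 0.955899) * 100 = 4.41%

4.41


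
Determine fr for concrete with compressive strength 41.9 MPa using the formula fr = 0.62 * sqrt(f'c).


fr = 0.62 * sqrt(41.9)
= 4.013 MPa

4.013


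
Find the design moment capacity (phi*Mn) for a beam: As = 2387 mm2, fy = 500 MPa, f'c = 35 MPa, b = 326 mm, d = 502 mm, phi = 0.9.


a = As * fy / (0.85 * f'c * b)
= 2387 * 500 / (0.85 * 35 * 326)
= 123.0603 mm
Mn = As * fy * (d - a/2) / 10^6
= 525.7008 kN-m
phi*Mn = 0.9 * 525.7008 = 473.13 kN-m

473.13


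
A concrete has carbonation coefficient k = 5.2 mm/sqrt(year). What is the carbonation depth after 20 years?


depth = k * sqrt(t)
= 5.2 * sqrt(20)
= 23.26 mm

23.26


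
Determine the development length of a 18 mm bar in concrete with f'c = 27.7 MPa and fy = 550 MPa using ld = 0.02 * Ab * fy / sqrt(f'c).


Ab = pi * 18^2 / 4 = 254.469 mm2
ld = 0.02 * 254.469 * 550 / sqrt(27.7)
= 531.8 mm

531.8


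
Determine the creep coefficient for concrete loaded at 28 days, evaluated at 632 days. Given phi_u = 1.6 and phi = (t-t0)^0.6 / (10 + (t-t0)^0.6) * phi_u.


dt = 632 - 28 = 604
phi = 604^0.6 / (10 + 604^0.6) * 1.6
= 1.317

1.317


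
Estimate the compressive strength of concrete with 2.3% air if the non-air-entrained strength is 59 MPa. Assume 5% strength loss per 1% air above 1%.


Strength loss = (2.3 - 1) * 5 = 6.5%
f'c = 59 * (1 - 6.5/100)
= 55.17 MPa

55.17


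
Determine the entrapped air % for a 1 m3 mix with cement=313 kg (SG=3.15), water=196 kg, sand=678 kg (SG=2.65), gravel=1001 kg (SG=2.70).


Vol cement = 313 / (3.15 * 1000) = 0.099365 m3
Vol water = 196 / 1000 = 0.196 m3
Vol sand = 678 / (2.65 * 1000) = 0.255849 m3
Vol gravel = 1001 / (2.70 * 1000) = 0.370741 m3
Total solid + water volume = 0.921955 m3
Air = (1 - 0.921955) * 100 = 7.8%

7.8


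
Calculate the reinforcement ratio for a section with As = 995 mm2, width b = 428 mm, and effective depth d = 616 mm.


rho = As / (b * d)
= 995 / (428 * 616)
= 0.0038

0.0038


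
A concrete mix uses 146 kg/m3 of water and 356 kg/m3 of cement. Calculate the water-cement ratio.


w/c = water / cement
w/c = 146 / 356 = 0.41

0.41


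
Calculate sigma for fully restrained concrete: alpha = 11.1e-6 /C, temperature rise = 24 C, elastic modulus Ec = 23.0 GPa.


sigma = alpha * dT * Ec
= 11.1e-6 * 24 * 23.0 * 1000
= 6.127 MPa

6.127


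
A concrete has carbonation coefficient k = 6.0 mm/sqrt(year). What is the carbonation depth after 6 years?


depth = k * sqrt(t)
= 6.0 * sqrt(6)
= 14.7 mm

14.7


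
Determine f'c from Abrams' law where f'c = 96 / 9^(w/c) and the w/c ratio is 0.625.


f'c = 96 / 9^0.625
= 96 / 3.948
= 24.31 MPa

24.31


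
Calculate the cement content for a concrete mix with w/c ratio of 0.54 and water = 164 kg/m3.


Cement = water / (w/c)
= 164 / 0.54
= 303.7 kg/m3

303.7


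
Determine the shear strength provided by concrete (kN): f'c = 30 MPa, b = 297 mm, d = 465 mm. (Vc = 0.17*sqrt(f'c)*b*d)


Vc = 0.17 * sqrt(30) * 297 * 465 / 1000
= 128.59 kN

128.59


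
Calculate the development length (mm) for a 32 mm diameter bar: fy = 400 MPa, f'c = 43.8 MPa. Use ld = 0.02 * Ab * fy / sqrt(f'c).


Ab = pi * 32^2 / 4 = 804.248 mm2
ld = 0.02 * 804.248 * 400 / sqrt(43.8)
= 972.2 mm

972.2


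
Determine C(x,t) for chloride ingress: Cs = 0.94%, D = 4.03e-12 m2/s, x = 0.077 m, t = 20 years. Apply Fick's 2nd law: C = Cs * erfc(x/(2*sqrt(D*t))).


t_seconds = 20 * 365.25 * 24 * 3600 = 631152000.0 s
arg = 0.077 / (2 * sqrt(4.03e-12 * 631152000.0))
= 0.7634
erfc(0.7634) = 0.2803
C = 0.94 * 0.2803 = 0.2635%

0.2635


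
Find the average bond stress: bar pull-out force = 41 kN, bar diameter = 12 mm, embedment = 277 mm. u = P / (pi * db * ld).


u = P / (pi * db * ld)
= 41 * 1000 / (pi * 12 * 277)
= 3.926 MPa

3.926


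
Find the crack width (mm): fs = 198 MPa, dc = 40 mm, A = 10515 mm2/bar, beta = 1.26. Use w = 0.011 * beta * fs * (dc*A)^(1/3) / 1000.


w = 0.011 * beta * fs * (dc * A)^(1/3) / 1000
= 0.011 * 1.26 * 198 * (40 * 10515)^(1/3) / 1000
= 0.206 mm

0.206


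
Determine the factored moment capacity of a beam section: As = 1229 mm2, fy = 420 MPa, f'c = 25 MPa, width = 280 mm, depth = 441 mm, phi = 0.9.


a = As * fy / (0.85 * f'c * b)
= 1229 * 420 / (0.85 * 25 * 280)
= 86.7529 mm
Mn = As * fy * (d - a/2) / 10^6
= 205.2453 kN-m
phi*Mn = 0.9 * 205.2453 = 184.72 kN-m

184.72


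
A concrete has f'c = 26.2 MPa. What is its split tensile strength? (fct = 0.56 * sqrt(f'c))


fct = 0.56 * sqrt(26.2)
= 0.56 * 5.119
= 2.866 MPa

2.866


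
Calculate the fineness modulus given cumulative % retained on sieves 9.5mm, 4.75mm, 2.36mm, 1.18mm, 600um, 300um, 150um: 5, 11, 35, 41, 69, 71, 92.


FM = sum(cumulative % retained) / 100
= 324 / 100
= 3.24

3.24


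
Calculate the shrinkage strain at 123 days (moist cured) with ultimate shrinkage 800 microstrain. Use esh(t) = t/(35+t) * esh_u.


esh(123) = 123 / (35 + 123) * 800
= 123 / 158 * 800
= 622.8 microstrain

622.8


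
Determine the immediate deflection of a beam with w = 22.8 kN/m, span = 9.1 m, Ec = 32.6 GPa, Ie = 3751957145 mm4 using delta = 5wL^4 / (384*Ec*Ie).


Convert: L = 9.1 m = 9100 mm, Ec = 32.6 GPa = 32600 MPa
delta = 5 * 22.8 * 9100^4 / (384 * 32600 * 3751957145)
= 16.64 mm

16.64


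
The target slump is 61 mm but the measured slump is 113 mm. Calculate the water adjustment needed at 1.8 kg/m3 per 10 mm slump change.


Difference = 61 - 113 = -52 mm
Water adjustment = -52 * 1.8 / 10 = -9.4 kg/m3

-9.4


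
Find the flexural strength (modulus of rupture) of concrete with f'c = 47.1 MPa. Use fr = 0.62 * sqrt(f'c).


fr = 0.62 * sqrt(47.1)
= 4.255 MPa

4.255


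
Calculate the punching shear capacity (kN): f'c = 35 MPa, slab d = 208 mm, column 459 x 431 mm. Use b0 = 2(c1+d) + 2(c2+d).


b0 = 2*(459 + 208) + 2*(431 + 208) = 2612 mm
Vc = 0.33 * sqrt(35) * 2612 * 208 / 1000
= 1060.68 kN

1060.68


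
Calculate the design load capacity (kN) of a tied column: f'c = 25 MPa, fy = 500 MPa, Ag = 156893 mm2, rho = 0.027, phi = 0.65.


Ast = rho * Ag = 0.027 * 156893 = 4236.111 mm2
phi*Pn = 0.65 * 0.80 * (0.85 * 25 * (156893 - 4236.111) + 500 * 4236.111) / 1000
= 2788.25 kN

2788.25
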